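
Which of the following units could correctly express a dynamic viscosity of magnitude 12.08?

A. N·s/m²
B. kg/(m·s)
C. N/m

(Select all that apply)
A, B

dynamic viscosity has SI base units: kg / (m * s)

Checking each option against kg / (m * s):
  A. N·s/m²: ✓ matches
  B. kg/(m·s): ✓ matches
  C. N/m: ✗ does not match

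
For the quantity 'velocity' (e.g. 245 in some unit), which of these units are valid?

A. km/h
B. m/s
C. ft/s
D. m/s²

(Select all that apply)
A, B, C

velocity has SI base units: m / s

Checking each option against m / s:
  A. km/h: ✓ matches
  B. m/s: ✓ matches
  C. ft/s: ✓ matches
  D. m/s²: ✗ does not match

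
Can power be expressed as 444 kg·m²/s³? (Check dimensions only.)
Yes

power has SI base units: kg * m^2 / s^3
kg·m²/s³ reduces to the same SI base units, so it is a valid unit for power.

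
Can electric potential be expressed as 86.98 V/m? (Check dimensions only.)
No

electric potential has SI base units: kg * m^2 / (A * s^3)
V/m does NOT reduce to kg * m^2 / (A * s^3); a valid unit for electric potential would be e.g. V.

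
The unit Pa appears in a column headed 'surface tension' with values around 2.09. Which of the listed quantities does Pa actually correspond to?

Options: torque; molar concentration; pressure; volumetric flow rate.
pressure

surface tension should have units dimensionally equivalent to kg / s^2 (e.g. N/m).
The given unit 'Pa' reduces to kg / (m * s^2). Of the listed options, that is the dimensionality of pressure.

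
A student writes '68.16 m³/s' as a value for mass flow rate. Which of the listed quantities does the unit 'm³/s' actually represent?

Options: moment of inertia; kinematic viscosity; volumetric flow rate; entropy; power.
volumetric flow rate

mass flow rate should have units dimensionally equivalent to kg / s (e.g. kg/s).
The given unit 'm³/s' reduces to m^3 / s. Of the listed options, that is the dimensionality of volumetric flow rate.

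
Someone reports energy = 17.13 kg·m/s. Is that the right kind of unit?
No

energy has SI base units: kg * m^2 / s^2
kg·m/s does NOT reduce to kg * m^2 / s^2; a valid unit for energy would be e.g. J.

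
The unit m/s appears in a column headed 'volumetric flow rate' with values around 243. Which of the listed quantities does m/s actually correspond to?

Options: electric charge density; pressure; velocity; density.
velocity

volumetric flow rate should have units dimensionally equivalent to m^3 / s (e.g. m³/s).
The given unit 'm/s' reduces to m / s. Of the listed options, that is the dimensionality of velocity.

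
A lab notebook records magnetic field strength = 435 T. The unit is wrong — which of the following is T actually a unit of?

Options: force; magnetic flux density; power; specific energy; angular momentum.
magnetic flux density

magnetic field strength should have units dimensionally equivalent to A / m (e.g. A/m).
The given unit 'T' reduces to kg / (A * s^2). Of the listed options, that is the dimensionality of magnetic flux density.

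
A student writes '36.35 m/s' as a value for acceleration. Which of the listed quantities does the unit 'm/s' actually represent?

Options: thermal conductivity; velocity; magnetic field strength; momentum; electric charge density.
velocity

acceleration should have units dimensionally equivalent to m / s^2 (e.g. m/s²).
The given unit 'm/s' reduces to m / s. Of the listed options, that is the dimensionality of velocity.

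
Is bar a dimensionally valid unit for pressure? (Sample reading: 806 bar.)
Yes

pressure has SI base units: kg / (m * s^2)
bar reduces to the same SI base units, so it is a valid unit for pressure.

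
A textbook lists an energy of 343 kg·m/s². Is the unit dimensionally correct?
No

energy has SI base units: kg * m^2 / s^2
kg·m/s² does NOT reduce to kg * m^2 / s^2; a valid unit for energy would be e.g. J.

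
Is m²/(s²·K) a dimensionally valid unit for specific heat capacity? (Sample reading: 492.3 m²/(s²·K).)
Yes

specific heat capacity has SI base units: m^2 / (s^2 * K)
m²/(s²·K) reduces to the same SI base units, so it is a valid unit for specific heat capacity.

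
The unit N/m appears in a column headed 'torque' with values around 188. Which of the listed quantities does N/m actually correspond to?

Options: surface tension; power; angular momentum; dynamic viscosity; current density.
surface tension

torque should have units dimensionally equivalent to kg * m^2 / s^2 (e.g. N·m).
The given unit 'N/m' reduces to kg / s^2. Of the listed options, that is the dimensionality of surface tension.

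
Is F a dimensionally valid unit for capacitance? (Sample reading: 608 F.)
Yes

capacitance has SI base units: A^2 * s^4 / (kg * m^2)
F reduces to the same SI base units, so it is a valid unit for capacitance.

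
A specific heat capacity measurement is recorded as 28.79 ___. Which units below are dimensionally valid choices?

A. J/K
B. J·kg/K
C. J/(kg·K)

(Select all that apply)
C

specific heat capacity has SI base units: m^2 / (s^2 * K)

Checking each option against m^2 / (s^2 * K):
  A. J/K: ✗ does not match
  B. J·kg/K: ✗ does not match
  C. J/(kg·K): ✓ matches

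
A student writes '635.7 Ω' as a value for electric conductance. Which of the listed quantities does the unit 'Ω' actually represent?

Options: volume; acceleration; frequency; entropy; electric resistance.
electric resistance

electric conductance should have units dimensionally equivalent to A^2 * s^3 / (kg * m^2) (e.g. S).
The given unit 'Ω' reduces to kg * m^2 / (A^2 * s^3). Of the listed options, that is the dimensionality of electric resistance.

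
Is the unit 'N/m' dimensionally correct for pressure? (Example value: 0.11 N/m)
No

pressure has SI base units: kg / (m * s^2)
N/m does NOT reduce to kg / (m * s^2); a valid unit for pressure would be e.g. Pa.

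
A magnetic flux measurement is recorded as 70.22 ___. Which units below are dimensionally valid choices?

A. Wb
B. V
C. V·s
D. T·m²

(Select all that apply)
A, C, D

magnetic flux has SI base units: kg * m^2 / (A * s^2)

Checking each option against kg * m^2 / (A * s^2):
  A. Wb: ✓ matches
  B. V: ✗ does not match
  C. V·s: ✓ matches
  D. T·m²: ✓ matches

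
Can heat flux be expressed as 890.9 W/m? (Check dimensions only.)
No

heat flux has SI base units: kg / s^3
W/m does NOT reduce to kg / s^3; a valid unit for heat flux would be e.g. W/m².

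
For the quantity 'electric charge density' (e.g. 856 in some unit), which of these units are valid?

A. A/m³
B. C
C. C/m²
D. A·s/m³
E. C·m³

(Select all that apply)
D

electric charge density has SI base units: A * s / m^3

Checking each option against A * s / m^3:
  A. A/m³: ✗ does not match
  B. C: ✗ does not match
  C. C/m²: ✗ does not match
  D. A·s/m³: ✓ matches
  E. C·m³: ✗ does not match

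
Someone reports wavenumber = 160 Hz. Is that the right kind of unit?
No

wavenumber has SI base units: 1 / m
Hz does NOT reduce to 1 / m; a valid unit for wavenumber would be e.g. 1/m.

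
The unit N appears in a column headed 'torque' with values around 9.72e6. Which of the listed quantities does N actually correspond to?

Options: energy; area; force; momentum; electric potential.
force

torque should have units dimensionally equivalent to kg * m^2 / s^2 (e.g. N·m).
The given unit 'N' reduces to kg * m / s^2. Of the listed options, that is the dimensionality of force.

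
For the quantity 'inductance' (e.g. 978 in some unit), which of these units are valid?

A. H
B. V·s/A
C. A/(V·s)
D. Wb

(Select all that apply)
A, B

inductance has SI base units: kg * m^2 / (A^2 * s^2)

Checking each option against kg * m^2 / (A^2 * s^2):
  A. H: ✓ matches
  B. V·s/A: ✓ matches
  C. A/(V·s): ✗ does not match
  D. Wb: ✗ does not match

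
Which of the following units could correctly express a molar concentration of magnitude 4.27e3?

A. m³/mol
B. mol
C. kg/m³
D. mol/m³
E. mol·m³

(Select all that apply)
D

molar concentration has SI base units: mol / m^3

Checking each option against mol / m^3:
  A. m³/mol: ✗ does not match
  B. mol: ✗ does not match
  C. kg/m³: ✗ does not match
  D. mol/m³: ✓ matches
  E. mol·m³: ✗ does not match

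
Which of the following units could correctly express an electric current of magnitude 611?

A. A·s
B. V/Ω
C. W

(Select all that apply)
B

electric current has SI base units: A

Checking each option against A:
  A. A·s: ✗ does not match
  B. V/Ω: ✓ matches
  C. W: ✗ does not match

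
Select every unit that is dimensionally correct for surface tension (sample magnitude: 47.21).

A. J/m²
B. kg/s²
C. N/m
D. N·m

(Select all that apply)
A, B, C

surface tension has SI base units: kg / s^2

Checking each option against kg / s^2:
  A. J/m²: ✓ matches
  B. kg/s²: ✓ matches
  C. N/m: ✓ matches
  D. N·m: ✗ does not match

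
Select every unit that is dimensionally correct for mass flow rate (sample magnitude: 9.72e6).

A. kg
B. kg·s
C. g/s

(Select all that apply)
C

mass flow rate has SI base units: kg / s

Checking each option against kg / s:
  A. kg: ✗ does not match
  B. kg·s: ✗ does not match
  C. g/s: ✓ matches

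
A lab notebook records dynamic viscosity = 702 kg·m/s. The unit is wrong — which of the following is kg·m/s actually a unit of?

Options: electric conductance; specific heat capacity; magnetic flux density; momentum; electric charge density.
momentum

dynamic viscosity should have units dimensionally equivalent to kg / (m * s) (e.g. Pa·s).
The given unit 'kg·m/s' reduces to kg * m / s. Of the listed options, that is the dimensionality of momentum.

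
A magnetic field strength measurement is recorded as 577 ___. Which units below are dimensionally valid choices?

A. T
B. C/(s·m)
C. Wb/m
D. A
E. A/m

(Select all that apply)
B, E

magnetic field strength has SI base units: A / m

Checking each option against A / m:
  A. T: ✗ does not match
  B. C/(s·m): ✓ matches
  C. Wb/m: ✗ does not match
  D. A: ✗ does not match
  E. A/m: ✓ matches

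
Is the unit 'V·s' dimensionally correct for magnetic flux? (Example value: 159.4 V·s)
Yes

magnetic flux has SI base units: kg * m^2 / (A * s^2)
V·s reduces to the same SI base units, so it is a valid unit for magnetic flux.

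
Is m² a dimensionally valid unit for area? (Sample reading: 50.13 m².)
Yes

area has SI base units: m^2
m² reduces to the same SI base units, so it is a valid unit for area.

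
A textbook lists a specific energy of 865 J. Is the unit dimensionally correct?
No

specific energy has SI base units: m^2 / s^2
J does NOT reduce to m^2 / s^2; a valid unit for specific energy would be e.g. J/kg.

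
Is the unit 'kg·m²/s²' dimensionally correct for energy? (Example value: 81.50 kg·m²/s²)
Yes

energy has SI base units: kg * m^2 / s^2
kg·m²/s² reduces to the same SI base units, so it is a valid unit for energy.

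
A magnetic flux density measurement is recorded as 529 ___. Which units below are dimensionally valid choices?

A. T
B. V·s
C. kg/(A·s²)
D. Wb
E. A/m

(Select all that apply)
A, C

magnetic flux density has SI base units: kg / (A * s^2)

Checking each option against kg / (A * s^2):
  A. T: ✓ matches
  B. V·s: ✗ does not match
  C. kg/(A·s²): ✓ matches
  D. Wb: ✗ does not match
  E. A/m: ✗ does not match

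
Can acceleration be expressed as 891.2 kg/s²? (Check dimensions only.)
No

acceleration has SI base units: m / s^2
kg/s² does NOT reduce to m / s^2; a valid unit for acceleration would be e.g. m/s².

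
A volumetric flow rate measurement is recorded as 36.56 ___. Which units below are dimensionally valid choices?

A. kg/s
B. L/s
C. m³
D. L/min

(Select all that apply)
B, D

volumetric flow rate has SI base units: m^3 / s

Checking each option against m^3 / s:
  A. kg/s: ✗ does not match
  B. L/s: ✓ matches
  C. m³: ✗ does not match
  D. L/min: ✓ matches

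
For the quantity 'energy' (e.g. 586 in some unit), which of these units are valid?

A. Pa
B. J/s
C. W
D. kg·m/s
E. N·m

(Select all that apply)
E

energy has SI base units: kg * m^2 / s^2

Checking each option against kg * m^2 / s^2:
  A. Pa: ✗ does not match
  B. J/s: ✗ does not match
  C. W: ✗ does not match
  D. kg·m/s: ✗ does not match
  E. N·m: ✓ matches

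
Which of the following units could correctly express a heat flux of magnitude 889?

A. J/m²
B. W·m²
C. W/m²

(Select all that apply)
C

heat flux has SI base units: kg / s^3

Checking each option against kg / s^3:
  A. J/m²: ✗ does not match
  B. W·m²: ✗ does not match
  C. W/m²: ✓ matches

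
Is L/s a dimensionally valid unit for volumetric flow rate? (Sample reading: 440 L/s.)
Yes

volumetric flow rate has SI base units: m^3 / s
L/s reduces to the same SI base units, so it is a valid unit for volumetric flow rate.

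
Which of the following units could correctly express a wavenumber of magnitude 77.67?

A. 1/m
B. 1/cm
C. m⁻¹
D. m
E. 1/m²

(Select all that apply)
A, B, C

wavenumber has SI base units: 1 / m

Checking each option against 1 / m:
  A. 1/m: ✓ matches
  B. 1/cm: ✓ matches
  C. m⁻¹: ✓ matches
  D. m: ✗ does not match
  E. 1/m²: ✗ does not match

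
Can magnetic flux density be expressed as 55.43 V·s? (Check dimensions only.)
No

magnetic flux density has SI base units: kg / (A * s^2)
V·s does NOT reduce to kg / (A * s^2); a valid unit for magnetic flux density would be e.g. T.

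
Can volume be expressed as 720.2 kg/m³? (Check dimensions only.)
No

volume has SI base units: m^3
kg/m³ does NOT reduce to m^3; a valid unit for volume would be e.g. m³.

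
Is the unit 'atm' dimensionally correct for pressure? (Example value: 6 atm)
Yes

pressure has SI base units: kg / (m * s^2)
atm reduces to the same SI base units, so it is a valid unit for pressure.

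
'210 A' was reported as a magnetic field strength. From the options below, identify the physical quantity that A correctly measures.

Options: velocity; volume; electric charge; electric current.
electric current

magnetic field strength should have units dimensionally equivalent to A / m (e.g. A/m).
The given unit 'A' reduces to A. Of the listed options, that is the dimensionality of electric current.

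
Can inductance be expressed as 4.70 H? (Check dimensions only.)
Yes

inductance has SI base units: kg * m^2 / (A^2 * s^2)
H reduces to the same SI base units, so it is a valid unit for inductance.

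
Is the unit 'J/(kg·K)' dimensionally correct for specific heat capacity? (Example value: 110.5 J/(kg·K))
Yes

specific heat capacity has SI base units: m^2 / (s^2 * K)
J/(kg·K) reduces to the same SI base units, so it is a valid unit for specific heat capacity.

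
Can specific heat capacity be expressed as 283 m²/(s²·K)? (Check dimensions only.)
Yes

specific heat capacity has SI base units: m^2 / (s^2 * K)
m²/(s²·K) reduces to the same SI base units, so it is a valid unit for specific heat capacity.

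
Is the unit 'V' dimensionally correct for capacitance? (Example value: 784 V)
No

capacitance has SI base units: A^2 * s^4 / (kg * m^2)
V does NOT reduce to A^2 * s^4 / (kg * m^2); a valid unit for capacitance would be e.g. F.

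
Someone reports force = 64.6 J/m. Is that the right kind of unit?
Yes

force has SI base units: kg * m / s^2
J/m reduces to the same SI base units, so it is a valid unit for force.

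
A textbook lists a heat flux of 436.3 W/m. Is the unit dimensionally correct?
No

heat flux has SI base units: kg / s^3
W/m does NOT reduce to kg / s^3; a valid unit for heat flux would be e.g. W/m².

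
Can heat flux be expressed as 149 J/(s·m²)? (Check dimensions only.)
Yes

heat flux has SI base units: kg / s^3
J/(s·m²) reduces to the same SI base units, so it is a valid unit for heat flux.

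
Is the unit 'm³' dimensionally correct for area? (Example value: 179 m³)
No

area has SI base units: m^2
m³ does NOT reduce to m^2; a valid unit for area would be e.g. m².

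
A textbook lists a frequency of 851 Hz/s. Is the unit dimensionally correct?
No

frequency has SI base units: 1 / s
Hz/s does NOT reduce to 1 / s; a valid unit for frequency would be e.g. Hz.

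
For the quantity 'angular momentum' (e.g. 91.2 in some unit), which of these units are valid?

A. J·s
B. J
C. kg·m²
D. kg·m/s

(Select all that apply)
A

angular momentum has SI base units: kg * m^2 / s

Checking each option against kg * m^2 / s:
  A. J·s: ✓ matches
  B. J: ✗ does not match
  C. kg·m²: ✗ does not match
  D. kg·m/s: ✗ does not match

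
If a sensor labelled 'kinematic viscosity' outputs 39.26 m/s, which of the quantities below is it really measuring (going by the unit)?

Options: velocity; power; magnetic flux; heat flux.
velocity

kinematic viscosity should have units dimensionally equivalent to m^2 / s (e.g. m²/s).
The given unit 'm/s' reduces to m / s. Of the listed options, that is the dimensionality of velocity.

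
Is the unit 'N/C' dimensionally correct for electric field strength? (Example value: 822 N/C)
Yes

electric field strength has SI base units: kg * m / (A * s^3)
N/C reduces to the same SI base units, so it is a valid unit for electric field strength.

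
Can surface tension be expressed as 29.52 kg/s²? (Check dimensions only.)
Yes

surface tension has SI base units: kg / s^2
kg/s² reduces to the same SI base units, so it is a valid unit for surface tension.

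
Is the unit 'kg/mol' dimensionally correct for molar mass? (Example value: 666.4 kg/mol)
Yes

molar mass has SI base units: kg / mol
kg/mol reduces to the same SI base units, so it is a valid unit for molar mass.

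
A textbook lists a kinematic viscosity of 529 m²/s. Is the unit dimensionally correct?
Yes

kinematic viscosity has SI base units: m^2 / s
m²/s reduces to the same SI base units, so it is a valid unit for kinematic viscosity.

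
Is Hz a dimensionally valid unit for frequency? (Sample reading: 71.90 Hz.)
Yes

frequency has SI base units: 1 / s
Hz reduces to the same SI base units, so it is a valid unit for frequency.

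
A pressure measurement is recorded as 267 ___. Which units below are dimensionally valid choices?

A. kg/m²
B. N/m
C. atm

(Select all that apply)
C

pressure has SI base units: kg / (m * s^2)

Checking each option against kg / (m * s^2):
  A. kg/m²: ✗ does not match
  B. N/m: ✗ does not match
  C. atm: ✓ matches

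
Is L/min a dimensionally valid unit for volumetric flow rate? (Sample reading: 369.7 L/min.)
Yes

volumetric flow rate has SI base units: m^3 / s
L/min reduces to the same SI base units, so it is a valid unit for volumetric flow rate.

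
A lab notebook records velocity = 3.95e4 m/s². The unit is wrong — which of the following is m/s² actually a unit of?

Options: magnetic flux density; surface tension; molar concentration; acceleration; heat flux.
acceleration

velocity should have units dimensionally equivalent to m / s (e.g. m/s).
The given unit 'm/s²' reduces to m / s^2. Of the listed options, that is the dimensionality of acceleration.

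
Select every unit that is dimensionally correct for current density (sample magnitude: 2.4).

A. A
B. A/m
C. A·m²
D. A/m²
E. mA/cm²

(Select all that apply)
D, E

current density has SI base units: A / m^2

Checking each option against A / m^2:
  A. A: ✗ does not match
  B. A/m: ✗ does not match
  C. A·m²: ✗ does not match
  D. A/m²: ✓ matches
  E. mA/cm²: ✓ matches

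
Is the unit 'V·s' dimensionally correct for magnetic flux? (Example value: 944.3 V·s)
Yes

magnetic flux has SI base units: kg * m^2 / (A * s^2)
V·s reduces to the same SI base units, so it is a valid unit for magnetic flux.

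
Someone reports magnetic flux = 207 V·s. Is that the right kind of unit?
Yes

magnetic flux has SI base units: kg * m^2 / (A * s^2)
V·s reduces to the same SI base units, so it is a valid unit for magnetic flux.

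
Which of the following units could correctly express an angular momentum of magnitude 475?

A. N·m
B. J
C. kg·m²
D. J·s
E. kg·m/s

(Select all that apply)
D

angular momentum has SI base units: kg * m^2 / s

Checking each option against kg * m^2 / s:
  A. N·m: ✗ does not match
  B. J: ✗ does not match
  C. kg·m²: ✗ does not match
  D. J·s: ✓ matches
  E. kg·m/s: ✗ does not match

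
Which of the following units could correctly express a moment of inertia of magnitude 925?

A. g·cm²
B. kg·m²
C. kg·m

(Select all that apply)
A, B

moment of inertia has SI base units: kg * m^2

Checking each option against kg * m^2:
  A. g·cm²: ✓ matches
  B. kg·m²: ✓ matches
  C. kg·m: ✗ does not match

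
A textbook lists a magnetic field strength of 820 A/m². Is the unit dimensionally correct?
No

magnetic field strength has SI base units: A / m
A/m² does NOT reduce to A / m; a valid unit for magnetic field strength would be e.g. A/m.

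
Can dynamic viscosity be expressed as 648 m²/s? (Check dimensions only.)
No

dynamic viscosity has SI base units: kg / (m * s)
m²/s does NOT reduce to kg / (m * s); a valid unit for dynamic viscosity would be e.g. Pa·s.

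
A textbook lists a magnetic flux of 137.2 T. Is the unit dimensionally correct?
No

magnetic flux has SI base units: kg * m^2 / (A * s^2)
T does NOT reduce to kg * m^2 / (A * s^2); a valid unit for magnetic flux would be e.g. Wb.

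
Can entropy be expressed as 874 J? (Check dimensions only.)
No

entropy has SI base units: kg * m^2 / (s^2 * K)
J does NOT reduce to kg * m^2 / (s^2 * K); a valid unit for entropy would be e.g. J/K.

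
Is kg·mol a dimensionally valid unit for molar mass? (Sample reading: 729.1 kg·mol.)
No

molar mass has SI base units: kg / mol
kg·mol does NOT reduce to kg / mol; a valid unit for molar mass would be e.g. kg/mol.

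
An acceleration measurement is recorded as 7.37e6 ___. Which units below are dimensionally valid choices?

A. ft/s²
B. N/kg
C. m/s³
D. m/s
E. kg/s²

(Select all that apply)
A, B

acceleration has SI base units: m / s^2

Checking each option against m / s^2:
  A. ft/s²: ✓ matches
  B. N/kg: ✓ matches
  C. m/s³: ✗ does not match
  D. m/s: ✗ does not match
  E. kg/s²: ✗ does not match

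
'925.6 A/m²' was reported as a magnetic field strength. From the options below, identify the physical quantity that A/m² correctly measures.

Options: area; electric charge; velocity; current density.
current density

magnetic field strength should have units dimensionally equivalent to A / m (e.g. A/m).
The given unit 'A/m²' reduces to A / m^2. Of the listed options, that is the dimensionality of current density.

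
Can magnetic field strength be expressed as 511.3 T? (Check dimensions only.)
No

magnetic field strength has SI base units: A / m
T does NOT reduce to A / m; a valid unit for magnetic field strength would be e.g. A/m.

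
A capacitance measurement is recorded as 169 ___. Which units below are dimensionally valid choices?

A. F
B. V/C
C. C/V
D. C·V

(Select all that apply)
A, C

capacitance has SI base units: A^2 * s^4 / (kg * m^2)

Checking each option against A^2 * s^4 / (kg * m^2):
  A. F: ✓ matches
  B. V/C: ✗ does not match
  C. C/V: ✓ matches
  D. C·V: ✗ does not match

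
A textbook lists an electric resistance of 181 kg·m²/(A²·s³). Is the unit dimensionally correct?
Yes

electric resistance has SI base units: kg * m^2 / (A^2 * s^3)
kg·m²/(A²·s³) reduces to the same SI base units, so it is a valid unit for electric resistance.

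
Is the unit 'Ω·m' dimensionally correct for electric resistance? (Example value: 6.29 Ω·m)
No

electric resistance has SI base units: kg * m^2 / (A^2 * s^3)
Ω·m does NOT reduce to kg * m^2 / (A^2 * s^3); a valid unit for electric resistance would be e.g. Ω.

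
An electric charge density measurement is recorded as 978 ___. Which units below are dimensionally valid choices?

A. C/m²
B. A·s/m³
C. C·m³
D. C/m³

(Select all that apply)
B, D

electric charge density has SI base units: A * s / m^3

Checking each option against A * s / m^3:
  A. C/m²: ✗ does not match
  B. A·s/m³: ✓ matches
  C. C·m³: ✗ does not match
  D. C/m³: ✓ matches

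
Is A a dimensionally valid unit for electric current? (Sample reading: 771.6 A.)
Yes

electric current has SI base units: A
A reduces to the same SI base units, so it is a valid unit for electric current.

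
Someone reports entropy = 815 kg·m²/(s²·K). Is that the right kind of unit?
Yes

entropy has SI base units: kg * m^2 / (s^2 * K)
kg·m²/(s²·K) reduces to the same SI base units, so it is a valid unit for entropy.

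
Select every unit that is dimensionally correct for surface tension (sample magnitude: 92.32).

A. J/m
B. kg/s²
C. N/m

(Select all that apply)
B, C

surface tension has SI base units: kg / s^2

Checking each option against kg / s^2:
  A. J/m: ✗ does not match
  B. kg/s²: ✓ matches
  C. N/m: ✓ matches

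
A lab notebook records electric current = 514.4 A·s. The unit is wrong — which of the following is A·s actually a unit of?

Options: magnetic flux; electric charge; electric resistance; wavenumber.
electric charge

electric current should have units dimensionally equivalent to A (e.g. A).
The given unit 'A·s' reduces to A * s. Of the listed options, that is the dimensionality of electric charge.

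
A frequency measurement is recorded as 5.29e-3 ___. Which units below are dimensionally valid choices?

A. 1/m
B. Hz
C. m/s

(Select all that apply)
B

frequency has SI base units: 1 / s

Checking each option against 1 / s:
  A. 1/m: ✗ does not match
  B. Hz: ✓ matches
  C. m/s: ✗ does not match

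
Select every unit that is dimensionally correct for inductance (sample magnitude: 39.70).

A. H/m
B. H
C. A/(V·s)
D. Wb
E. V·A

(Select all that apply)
B

inductance has SI base units: kg * m^2 / (A^2 * s^2)

Checking each option against kg * m^2 / (A^2 * s^2):
  A. H/m: ✗ does not match
  B. H: ✓ matches
  C. A/(V·s): ✗ does not match
  D. Wb: ✗ does not match
  E. V·A: ✗ does not match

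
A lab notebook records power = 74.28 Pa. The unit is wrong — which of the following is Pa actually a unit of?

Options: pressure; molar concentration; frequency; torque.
pressure

power should have units dimensionally equivalent to kg * m^2 / s^3 (e.g. W).
The given unit 'Pa' reduces to kg / (m * s^2). Of the listed options, that is the dimensionality of pressure.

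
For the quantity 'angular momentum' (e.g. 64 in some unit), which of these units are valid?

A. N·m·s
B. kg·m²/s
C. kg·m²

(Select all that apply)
A, B

angular momentum has SI base units: kg * m^2 / s

Checking each option against kg * m^2 / s:
  A. N·m·s: ✓ matches
  B. kg·m²/s: ✓ matches
  C. kg·m²: ✗ does not match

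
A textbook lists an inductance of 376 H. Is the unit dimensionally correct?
Yes

inductance has SI base units: kg * m^2 / (A^2 * s^2)
H reduces to the same SI base units, so it is a valid unit for inductance.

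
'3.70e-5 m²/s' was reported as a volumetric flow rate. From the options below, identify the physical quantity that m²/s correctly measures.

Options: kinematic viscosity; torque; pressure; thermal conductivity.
kinematic viscosity

volumetric flow rate should have units dimensionally equivalent to m^3 / s (e.g. m³/s).
The given unit 'm²/s' reduces to m^2 / s. Of the listed options, that is the dimensionality of kinematic viscosity.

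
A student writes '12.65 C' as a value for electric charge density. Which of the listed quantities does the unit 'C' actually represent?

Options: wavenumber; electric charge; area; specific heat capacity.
electric charge

electric charge density should have units dimensionally equivalent to A * s / m^3 (e.g. C/m³).
The given unit 'C' reduces to A * s. Of the listed options, that is the dimensionality of electric charge.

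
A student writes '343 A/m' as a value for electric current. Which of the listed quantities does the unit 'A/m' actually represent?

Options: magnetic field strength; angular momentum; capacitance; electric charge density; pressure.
magnetic field strength

electric current should have units dimensionally equivalent to A (e.g. A).
The given unit 'A/m' reduces to A / m. Of the listed options, that is the dimensionality of magnetic field strength.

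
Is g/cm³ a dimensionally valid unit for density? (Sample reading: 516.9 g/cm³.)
Yes

density has SI base units: kg / m^3
g/cm³ reduces to the same SI base units, so it is a valid unit for density.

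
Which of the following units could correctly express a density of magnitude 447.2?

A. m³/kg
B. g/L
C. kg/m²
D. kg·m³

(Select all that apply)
B

density has SI base units: kg / m^3

Checking each option against kg / m^3:
  A. m³/kg: ✗ does not match
  B. g/L: ✓ matches
  C. kg/m²: ✗ does not match
  D. kg·m³: ✗ does not match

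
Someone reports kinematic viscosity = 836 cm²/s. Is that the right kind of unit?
Yes

kinematic viscosity has SI base units: m^2 / s
cm²/s reduces to the same SI base units, so it is a valid unit for kinematic viscosity.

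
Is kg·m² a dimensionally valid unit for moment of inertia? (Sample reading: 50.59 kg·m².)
Yes

moment of inertia has SI base units: kg * m^2
kg·m² reduces to the same SI base units, so it is a valid unit for moment of inertia.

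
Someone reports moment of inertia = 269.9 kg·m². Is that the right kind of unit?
Yes

moment of inertia has SI base units: kg * m^2
kg·m² reduces to the same SI base units, so it is a valid unit for moment of inertia.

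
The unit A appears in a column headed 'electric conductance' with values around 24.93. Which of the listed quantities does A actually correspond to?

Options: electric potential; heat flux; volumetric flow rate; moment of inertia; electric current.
electric current

electric conductance should have units dimensionally equivalent to A^2 * s^3 / (kg * m^2) (e.g. S).
The given unit 'A' reduces to A. Of the listed options, that is the dimensionality of electric current.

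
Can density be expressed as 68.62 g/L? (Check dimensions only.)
Yes

density has SI base units: kg / m^3
g/L reduces to the same SI base units, so it is a valid unit for density.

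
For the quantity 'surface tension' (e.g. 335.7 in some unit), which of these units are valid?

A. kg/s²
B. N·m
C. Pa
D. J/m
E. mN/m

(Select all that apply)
A, E

surface tension has SI base units: kg / s^2

Checking each option against kg / s^2:
  A. kg/s²: ✓ matches
  B. N·m: ✗ does not match
  C. Pa: ✗ does not match
  D. J/m: ✗ does not match
  E. mN/m: ✓ matches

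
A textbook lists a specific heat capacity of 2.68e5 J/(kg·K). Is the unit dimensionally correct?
Yes

specific heat capacity has SI base units: m^2 / (s^2 * K)
J/(kg·K) reduces to the same SI base units, so it is a valid unit for specific heat capacity.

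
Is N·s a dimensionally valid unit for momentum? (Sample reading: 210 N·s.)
Yes

momentum has SI base units: kg * m / s
N·s reduces to the same SI base units, so it is a valid unit for momentum.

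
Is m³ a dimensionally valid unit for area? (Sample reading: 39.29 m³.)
No

area has SI base units: m^2
m³ does NOT reduce to m^2; a valid unit for area would be e.g. m².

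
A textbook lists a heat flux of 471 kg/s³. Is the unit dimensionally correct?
Yes

heat flux has SI base units: kg / s^3
kg/s³ reduces to the same SI base units, so it is a valid unit for heat flux.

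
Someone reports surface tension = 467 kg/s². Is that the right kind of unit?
Yes

surface tension has SI base units: kg / s^2
kg/s² reduces to the same SI base units, so it is a valid unit for surface tension.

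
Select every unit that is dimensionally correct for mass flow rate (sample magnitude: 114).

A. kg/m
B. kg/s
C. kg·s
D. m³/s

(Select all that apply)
B

mass flow rate has SI base units: kg / s

Checking each option against kg / s:
  A. kg/m: ✗ does not match
  B. kg/s: ✓ matches
  C. kg·s: ✗ does not match
  D. m³/s: ✗ does not match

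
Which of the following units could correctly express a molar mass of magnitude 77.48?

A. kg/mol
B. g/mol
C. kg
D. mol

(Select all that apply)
A, B

molar mass has SI base units: kg / mol

Checking each option against kg / mol:
  A. kg/mol: ✓ matches
  B. g/mol: ✓ matches
  C. kg: ✗ does not match
  D. mol: ✗ does not match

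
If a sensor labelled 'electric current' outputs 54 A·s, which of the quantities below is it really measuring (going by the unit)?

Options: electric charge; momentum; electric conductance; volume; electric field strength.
electric charge

electric current should have units dimensionally equivalent to A (e.g. A).
The given unit 'A·s' reduces to A * s. Of the listed options, that is the dimensionality of electric charge.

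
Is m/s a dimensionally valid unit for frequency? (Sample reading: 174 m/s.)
No

frequency has SI base units: 1 / s
m/s does NOT reduce to 1 / s; a valid unit for frequency would be e.g. Hz.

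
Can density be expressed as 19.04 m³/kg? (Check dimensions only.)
No

density has SI base units: kg / m^3
m³/kg does NOT reduce to kg / m^3; a valid unit for density would be e.g. kg/m³.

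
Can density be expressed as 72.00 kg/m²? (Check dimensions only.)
No

density has SI base units: kg / m^3
kg/m² does NOT reduce to kg / m^3; a valid unit for density would be e.g. kg/m³.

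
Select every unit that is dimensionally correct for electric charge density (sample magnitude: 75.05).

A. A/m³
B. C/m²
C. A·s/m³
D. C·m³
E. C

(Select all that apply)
C

electric charge density has SI base units: A * s / m^3

Checking each option against A * s / m^3:
  A. A/m³: ✗ does not match
  B. C/m²: ✗ does not match
  C. A·s/m³: ✓ matches
  D. C·m³: ✗ does not match
  E. C: ✗ does not match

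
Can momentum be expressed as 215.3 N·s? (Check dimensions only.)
Yes

momentum has SI base units: kg * m / s
N·s reduces to the same SI base units, so it is a valid unit for momentum.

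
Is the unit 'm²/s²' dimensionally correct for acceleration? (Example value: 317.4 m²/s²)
No

acceleration has SI base units: m / s^2
m²/s² does NOT reduce to m / s^2; a valid unit for acceleration would be e.g. m/s².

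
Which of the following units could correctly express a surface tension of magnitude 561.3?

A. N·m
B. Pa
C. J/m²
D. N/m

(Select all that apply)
C, D

surface tension has SI base units: kg / s^2

Checking each option against kg / s^2:
  A. N·m: ✗ does not match
  B. Pa: ✗ does not match
  C. J/m²: ✓ matches
  D. N/m: ✓ matches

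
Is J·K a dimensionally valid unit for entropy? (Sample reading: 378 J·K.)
No

entropy has SI base units: kg * m^2 / (s^2 * K)
J·K does NOT reduce to kg * m^2 / (s^2 * K); a valid unit for entropy would be e.g. J/K.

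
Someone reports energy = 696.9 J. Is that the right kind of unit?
Yes

energy has SI base units: kg * m^2 / s^2
J reduces to the same SI base units, so it is a valid unit for energy.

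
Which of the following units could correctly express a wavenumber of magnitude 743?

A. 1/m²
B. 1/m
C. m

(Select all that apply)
B

wavenumber has SI base units: 1 / m

Checking each option against 1 / m:
  A. 1/m²: ✗ does not match
  B. 1/m: ✓ matches
  C. m: ✗ does not match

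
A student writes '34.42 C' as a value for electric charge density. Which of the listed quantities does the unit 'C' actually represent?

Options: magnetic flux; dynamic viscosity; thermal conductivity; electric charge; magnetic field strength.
electric charge

electric charge density should have units dimensionally equivalent to A * s / m^3 (e.g. C/m³).
The given unit 'C' reduces to A * s. Of the listed options, that is the dimensionality of electric charge.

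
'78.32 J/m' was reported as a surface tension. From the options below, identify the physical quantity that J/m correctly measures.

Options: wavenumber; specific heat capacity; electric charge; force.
force

surface tension should have units dimensionally equivalent to kg / s^2 (e.g. N/m).
The given unit 'J/m' reduces to kg * m / s^2. Of the listed options, that is the dimensionality of force.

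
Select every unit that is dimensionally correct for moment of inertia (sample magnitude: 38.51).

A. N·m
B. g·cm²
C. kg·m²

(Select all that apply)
B, C

moment of inertia has SI base units: kg * m^2

Checking each option against kg * m^2:
  A. N·m: ✗ does not match
  B. g·cm²: ✓ matches
  C. kg·m²: ✓ matches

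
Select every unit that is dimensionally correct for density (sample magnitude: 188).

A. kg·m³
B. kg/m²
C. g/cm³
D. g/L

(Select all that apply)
C, D

density has SI base units: kg / m^3

Checking each option against kg / m^3:
  A. kg·m³: ✗ does not match
  B. kg/m²: ✗ does not match
  C. g/cm³: ✓ matches
  D. g/L: ✓ matches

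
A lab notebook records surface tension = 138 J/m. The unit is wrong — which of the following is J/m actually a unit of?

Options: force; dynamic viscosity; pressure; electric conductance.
force

surface tension should have units dimensionally equivalent to kg / s^2 (e.g. N/m).
The given unit 'J/m' reduces to kg * m / s^2. Of the listed options, that is the dimensionality of force.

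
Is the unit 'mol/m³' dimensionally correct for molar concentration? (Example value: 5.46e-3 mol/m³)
Yes

molar concentration has SI base units: mol / m^3
mol/m³ reduces to the same SI base units, so it is a valid unit for molar concentration.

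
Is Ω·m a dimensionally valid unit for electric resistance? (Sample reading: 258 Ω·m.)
No

electric resistance has SI base units: kg * m^2 / (A^2 * s^3)
Ω·m does NOT reduce to kg * m^2 / (A^2 * s^3); a valid unit for electric resistance would be e.g. Ω.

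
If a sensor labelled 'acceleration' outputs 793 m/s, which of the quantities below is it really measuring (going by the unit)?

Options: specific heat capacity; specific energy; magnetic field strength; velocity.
velocity

acceleration should have units dimensionally equivalent to m / s^2 (e.g. m/s²).
The given unit 'm/s' reduces to m / s. Of the listed options, that is the dimensionality of velocity.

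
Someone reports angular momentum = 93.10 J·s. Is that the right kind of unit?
Yes

angular momentum has SI base units: kg * m^2 / s
J·s reduces to the same SI base units, so it is a valid unit for angular momentum.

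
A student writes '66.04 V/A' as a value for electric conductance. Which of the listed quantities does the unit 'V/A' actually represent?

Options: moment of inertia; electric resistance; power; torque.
electric resistance

electric conductance should have units dimensionally equivalent to A^2 * s^3 / (kg * m^2) (e.g. S).
The given unit 'V/A' reduces to kg * m^2 / (A^2 * s^3). Of the listed options, that is the dimensionality of electric resistance.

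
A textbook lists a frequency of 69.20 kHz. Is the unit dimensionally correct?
Yes

frequency has SI base units: 1 / s
kHz reduces to the same SI base units, so it is a valid unit for frequency.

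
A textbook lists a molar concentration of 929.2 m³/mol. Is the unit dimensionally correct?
No

molar concentration has SI base units: mol / m^3
m³/mol does NOT reduce to mol / m^3; a valid unit for molar concentration would be e.g. mol/m³.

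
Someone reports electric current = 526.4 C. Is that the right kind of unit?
No

electric current has SI base units: A
C does NOT reduce to A; a valid unit for electric current would be e.g. A.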